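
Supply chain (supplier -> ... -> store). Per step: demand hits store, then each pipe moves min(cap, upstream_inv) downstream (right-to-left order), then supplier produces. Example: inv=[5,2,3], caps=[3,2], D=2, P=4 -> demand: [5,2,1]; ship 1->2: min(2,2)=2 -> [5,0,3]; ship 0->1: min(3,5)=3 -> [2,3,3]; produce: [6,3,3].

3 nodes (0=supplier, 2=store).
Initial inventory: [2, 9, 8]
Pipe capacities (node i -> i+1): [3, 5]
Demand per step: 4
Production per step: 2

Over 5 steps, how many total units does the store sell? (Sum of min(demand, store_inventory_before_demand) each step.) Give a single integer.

Step 1: sold=4 (running total=4) -> [2 6 9]
Step 2: sold=4 (running total=8) -> [2 3 10]
Step 3: sold=4 (running total=12) -> [2 2 9]
Step 4: sold=4 (running total=16) -> [2 2 7]
Step 5: sold=4 (running total=20) -> [2 2 5]

Answer: 20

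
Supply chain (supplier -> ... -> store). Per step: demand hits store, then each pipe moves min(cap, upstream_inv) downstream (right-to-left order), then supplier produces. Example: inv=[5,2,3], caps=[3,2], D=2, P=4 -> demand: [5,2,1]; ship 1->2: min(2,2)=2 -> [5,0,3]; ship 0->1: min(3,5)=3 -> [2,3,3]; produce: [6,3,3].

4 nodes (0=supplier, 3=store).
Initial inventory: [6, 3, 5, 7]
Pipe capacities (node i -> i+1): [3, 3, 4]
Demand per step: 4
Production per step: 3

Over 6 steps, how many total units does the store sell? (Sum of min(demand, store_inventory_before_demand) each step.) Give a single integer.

Answer: 24

Derivation:
Step 1: sold=4 (running total=4) -> [6 3 4 7]
Step 2: sold=4 (running total=8) -> [6 3 3 7]
Step 3: sold=4 (running total=12) -> [6 3 3 6]
Step 4: sold=4 (running total=16) -> [6 3 3 5]
Step 5: sold=4 (running total=20) -> [6 3 3 4]
Step 6: sold=4 (running total=24) -> [6 3 3 3]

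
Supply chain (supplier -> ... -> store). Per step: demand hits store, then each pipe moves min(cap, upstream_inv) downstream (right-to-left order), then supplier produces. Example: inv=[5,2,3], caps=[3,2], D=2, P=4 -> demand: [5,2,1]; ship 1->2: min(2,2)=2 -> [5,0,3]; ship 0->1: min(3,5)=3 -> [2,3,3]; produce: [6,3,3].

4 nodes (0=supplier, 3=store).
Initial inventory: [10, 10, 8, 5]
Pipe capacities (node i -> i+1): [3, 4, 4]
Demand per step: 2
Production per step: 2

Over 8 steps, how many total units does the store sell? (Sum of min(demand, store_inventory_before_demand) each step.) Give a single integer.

Step 1: sold=2 (running total=2) -> [9 9 8 7]
Step 2: sold=2 (running total=4) -> [8 8 8 9]
Step 3: sold=2 (running total=6) -> [7 7 8 11]
Step 4: sold=2 (running total=8) -> [6 6 8 13]
Step 5: sold=2 (running total=10) -> [5 5 8 15]
Step 6: sold=2 (running total=12) -> [4 4 8 17]
Step 7: sold=2 (running total=14) -> [3 3 8 19]
Step 8: sold=2 (running total=16) -> [2 3 7 21]

Answer: 16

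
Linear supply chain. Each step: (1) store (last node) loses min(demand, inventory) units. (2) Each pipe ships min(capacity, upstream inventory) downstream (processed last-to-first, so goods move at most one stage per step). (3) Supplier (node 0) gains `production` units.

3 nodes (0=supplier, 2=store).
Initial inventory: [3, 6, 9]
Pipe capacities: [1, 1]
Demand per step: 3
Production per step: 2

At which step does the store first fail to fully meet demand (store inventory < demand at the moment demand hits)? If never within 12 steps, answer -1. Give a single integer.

Step 1: demand=3,sold=3 ship[1->2]=1 ship[0->1]=1 prod=2 -> [4 6 7]
Step 2: demand=3,sold=3 ship[1->2]=1 ship[0->1]=1 prod=2 -> [5 6 5]
Step 3: demand=3,sold=3 ship[1->2]=1 ship[0->1]=1 prod=2 -> [6 6 3]
Step 4: demand=3,sold=3 ship[1->2]=1 ship[0->1]=1 prod=2 -> [7 6 1]
Step 5: demand=3,sold=1 ship[1->2]=1 ship[0->1]=1 prod=2 -> [8 6 1]
Step 6: demand=3,sold=1 ship[1->2]=1 ship[0->1]=1 prod=2 -> [9 6 1]
Step 7: demand=3,sold=1 ship[1->2]=1 ship[0->1]=1 prod=2 -> [10 6 1]
Step 8: demand=3,sold=1 ship[1->2]=1 ship[0->1]=1 prod=2 -> [11 6 1]
Step 9: demand=3,sold=1 ship[1->2]=1 ship[0->1]=1 prod=2 -> [12 6 1]
Step 10: demand=3,sold=1 ship[1->2]=1 ship[0->1]=1 prod=2 -> [13 6 1]
Step 11: demand=3,sold=1 ship[1->2]=1 ship[0->1]=1 prod=2 -> [14 6 1]
Step 12: demand=3,sold=1 ship[1->2]=1 ship[0->1]=1 prod=2 -> [15 6 1]
First stockout at step 5

5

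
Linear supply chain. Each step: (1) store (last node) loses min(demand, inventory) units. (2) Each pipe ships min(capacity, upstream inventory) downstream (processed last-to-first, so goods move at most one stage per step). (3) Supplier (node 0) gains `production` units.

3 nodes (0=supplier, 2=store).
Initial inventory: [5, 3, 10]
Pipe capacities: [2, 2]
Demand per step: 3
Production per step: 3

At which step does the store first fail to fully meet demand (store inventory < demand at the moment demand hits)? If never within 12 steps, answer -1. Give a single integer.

Step 1: demand=3,sold=3 ship[1->2]=2 ship[0->1]=2 prod=3 -> [6 3 9]
Step 2: demand=3,sold=3 ship[1->2]=2 ship[0->1]=2 prod=3 -> [7 3 8]
Step 3: demand=3,sold=3 ship[1->2]=2 ship[0->1]=2 prod=3 -> [8 3 7]
Step 4: demand=3,sold=3 ship[1->2]=2 ship[0->1]=2 prod=3 -> [9 3 6]
Step 5: demand=3,sold=3 ship[1->2]=2 ship[0->1]=2 prod=3 -> [10 3 5]
Step 6: demand=3,sold=3 ship[1->2]=2 ship[0->1]=2 prod=3 -> [11 3 4]
Step 7: demand=3,sold=3 ship[1->2]=2 ship[0->1]=2 prod=3 -> [12 3 3]
Step 8: demand=3,sold=3 ship[1->2]=2 ship[0->1]=2 prod=3 -> [13 3 2]
Step 9: demand=3,sold=2 ship[1->2]=2 ship[0->1]=2 prod=3 -> [14 3 2]
Step 10: demand=3,sold=2 ship[1->2]=2 ship[0->1]=2 prod=3 -> [15 3 2]
Step 11: demand=3,sold=2 ship[1->2]=2 ship[0->1]=2 prod=3 -> [16 3 2]
Step 12: demand=3,sold=2 ship[1->2]=2 ship[0->1]=2 prod=3 -> [17 3 2]
First stockout at step 9

9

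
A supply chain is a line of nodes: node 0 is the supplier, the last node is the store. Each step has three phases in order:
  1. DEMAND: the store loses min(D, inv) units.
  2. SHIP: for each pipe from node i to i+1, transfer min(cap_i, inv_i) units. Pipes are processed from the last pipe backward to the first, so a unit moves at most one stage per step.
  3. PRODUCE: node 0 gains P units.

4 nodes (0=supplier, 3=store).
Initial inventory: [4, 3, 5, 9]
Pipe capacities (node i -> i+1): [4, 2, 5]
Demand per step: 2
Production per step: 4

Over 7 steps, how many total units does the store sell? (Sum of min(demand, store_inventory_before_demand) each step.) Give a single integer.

Step 1: sold=2 (running total=2) -> [4 5 2 12]
Step 2: sold=2 (running total=4) -> [4 7 2 12]
Step 3: sold=2 (running total=6) -> [4 9 2 12]
Step 4: sold=2 (running total=8) -> [4 11 2 12]
Step 5: sold=2 (running total=10) -> [4 13 2 12]
Step 6: sold=2 (running total=12) -> [4 15 2 12]
Step 7: sold=2 (running total=14) -> [4 17 2 12]

Answer: 14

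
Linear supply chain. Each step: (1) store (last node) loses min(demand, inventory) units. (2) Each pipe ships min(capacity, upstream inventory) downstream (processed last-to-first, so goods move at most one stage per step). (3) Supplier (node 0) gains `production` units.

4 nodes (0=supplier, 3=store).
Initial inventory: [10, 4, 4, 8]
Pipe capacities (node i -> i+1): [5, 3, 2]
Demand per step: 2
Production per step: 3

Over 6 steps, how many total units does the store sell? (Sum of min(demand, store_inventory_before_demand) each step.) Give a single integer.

Answer: 12

Derivation:
Step 1: sold=2 (running total=2) -> [8 6 5 8]
Step 2: sold=2 (running total=4) -> [6 8 6 8]
Step 3: sold=2 (running total=6) -> [4 10 7 8]
Step 4: sold=2 (running total=8) -> [3 11 8 8]
Step 5: sold=2 (running total=10) -> [3 11 9 8]
Step 6: sold=2 (running total=12) -> [3 11 10 8]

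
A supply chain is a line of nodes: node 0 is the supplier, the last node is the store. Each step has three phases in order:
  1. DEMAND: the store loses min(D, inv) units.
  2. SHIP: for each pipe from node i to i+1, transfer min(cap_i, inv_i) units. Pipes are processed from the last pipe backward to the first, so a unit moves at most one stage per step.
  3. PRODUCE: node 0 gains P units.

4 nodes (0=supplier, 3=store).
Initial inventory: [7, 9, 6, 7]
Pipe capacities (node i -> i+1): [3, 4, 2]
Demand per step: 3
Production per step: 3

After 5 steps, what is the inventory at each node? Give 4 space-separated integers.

Step 1: demand=3,sold=3 ship[2->3]=2 ship[1->2]=4 ship[0->1]=3 prod=3 -> inv=[7 8 8 6]
Step 2: demand=3,sold=3 ship[2->3]=2 ship[1->2]=4 ship[0->1]=3 prod=3 -> inv=[7 7 10 5]
Step 3: demand=3,sold=3 ship[2->3]=2 ship[1->2]=4 ship[0->1]=3 prod=3 -> inv=[7 6 12 4]
Step 4: demand=3,sold=3 ship[2->3]=2 ship[1->2]=4 ship[0->1]=3 prod=3 -> inv=[7 5 14 3]
Step 5: demand=3,sold=3 ship[2->3]=2 ship[1->2]=4 ship[0->1]=3 prod=3 -> inv=[7 4 16 2]

7 4 16 2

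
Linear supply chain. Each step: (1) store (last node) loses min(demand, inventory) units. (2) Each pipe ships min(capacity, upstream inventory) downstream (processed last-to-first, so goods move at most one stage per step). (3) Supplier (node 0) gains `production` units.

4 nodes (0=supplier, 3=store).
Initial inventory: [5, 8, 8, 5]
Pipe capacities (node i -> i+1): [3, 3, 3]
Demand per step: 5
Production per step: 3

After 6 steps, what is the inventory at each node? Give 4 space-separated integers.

Step 1: demand=5,sold=5 ship[2->3]=3 ship[1->2]=3 ship[0->1]=3 prod=3 -> inv=[5 8 8 3]
Step 2: demand=5,sold=3 ship[2->3]=3 ship[1->2]=3 ship[0->1]=3 prod=3 -> inv=[5 8 8 3]
Step 3: demand=5,sold=3 ship[2->3]=3 ship[1->2]=3 ship[0->1]=3 prod=3 -> inv=[5 8 8 3]
Step 4: demand=5,sold=3 ship[2->3]=3 ship[1->2]=3 ship[0->1]=3 prod=3 -> inv=[5 8 8 3]
Step 5: demand=5,sold=3 ship[2->3]=3 ship[1->2]=3 ship[0->1]=3 prod=3 -> inv=[5 8 8 3]
Step 6: demand=5,sold=3 ship[2->3]=3 ship[1->2]=3 ship[0->1]=3 prod=3 -> inv=[5 8 8 3]

5 8 8 3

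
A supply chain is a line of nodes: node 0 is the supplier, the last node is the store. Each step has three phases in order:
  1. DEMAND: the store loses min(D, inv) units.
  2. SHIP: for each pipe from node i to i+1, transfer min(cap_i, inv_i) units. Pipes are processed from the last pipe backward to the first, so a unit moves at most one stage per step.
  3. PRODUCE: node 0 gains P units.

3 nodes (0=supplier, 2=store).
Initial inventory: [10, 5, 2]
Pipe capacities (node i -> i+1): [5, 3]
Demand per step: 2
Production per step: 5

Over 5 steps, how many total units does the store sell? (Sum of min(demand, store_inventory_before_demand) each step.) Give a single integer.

Answer: 10

Derivation:
Step 1: sold=2 (running total=2) -> [10 7 3]
Step 2: sold=2 (running total=4) -> [10 9 4]
Step 3: sold=2 (running total=6) -> [10 11 5]
Step 4: sold=2 (running total=8) -> [10 13 6]
Step 5: sold=2 (running total=10) -> [10 15 7]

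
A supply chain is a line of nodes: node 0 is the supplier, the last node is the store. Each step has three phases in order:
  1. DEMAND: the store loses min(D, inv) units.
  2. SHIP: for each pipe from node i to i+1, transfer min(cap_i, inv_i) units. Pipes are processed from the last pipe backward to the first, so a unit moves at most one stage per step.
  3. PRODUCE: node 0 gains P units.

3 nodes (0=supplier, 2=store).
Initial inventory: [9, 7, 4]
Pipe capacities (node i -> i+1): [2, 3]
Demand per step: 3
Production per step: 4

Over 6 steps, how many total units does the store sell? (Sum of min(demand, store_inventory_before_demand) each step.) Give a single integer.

Step 1: sold=3 (running total=3) -> [11 6 4]
Step 2: sold=3 (running total=6) -> [13 5 4]
Step 3: sold=3 (running total=9) -> [15 4 4]
Step 4: sold=3 (running total=12) -> [17 3 4]
Step 5: sold=3 (running total=15) -> [19 2 4]
Step 6: sold=3 (running total=18) -> [21 2 3]

Answer: 18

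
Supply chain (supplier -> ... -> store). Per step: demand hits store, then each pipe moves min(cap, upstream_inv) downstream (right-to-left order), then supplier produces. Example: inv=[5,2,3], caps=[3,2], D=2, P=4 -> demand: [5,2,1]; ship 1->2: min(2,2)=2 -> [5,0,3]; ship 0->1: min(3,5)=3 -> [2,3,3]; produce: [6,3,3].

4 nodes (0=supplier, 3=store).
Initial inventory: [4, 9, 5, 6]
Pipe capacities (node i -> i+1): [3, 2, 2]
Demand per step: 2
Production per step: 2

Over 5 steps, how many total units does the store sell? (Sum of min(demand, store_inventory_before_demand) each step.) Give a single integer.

Answer: 10

Derivation:
Step 1: sold=2 (running total=2) -> [3 10 5 6]
Step 2: sold=2 (running total=4) -> [2 11 5 6]
Step 3: sold=2 (running total=6) -> [2 11 5 6]
Step 4: sold=2 (running total=8) -> [2 11 5 6]
Step 5: sold=2 (running total=10) -> [2 11 5 6]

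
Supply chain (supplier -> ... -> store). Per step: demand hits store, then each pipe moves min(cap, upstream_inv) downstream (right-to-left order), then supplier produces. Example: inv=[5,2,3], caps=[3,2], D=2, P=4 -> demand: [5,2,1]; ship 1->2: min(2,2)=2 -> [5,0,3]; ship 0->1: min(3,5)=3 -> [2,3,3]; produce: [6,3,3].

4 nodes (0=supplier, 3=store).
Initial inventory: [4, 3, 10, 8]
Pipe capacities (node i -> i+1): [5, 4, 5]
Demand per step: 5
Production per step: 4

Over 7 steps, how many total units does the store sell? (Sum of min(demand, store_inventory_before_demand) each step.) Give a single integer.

Step 1: sold=5 (running total=5) -> [4 4 8 8]
Step 2: sold=5 (running total=10) -> [4 4 7 8]
Step 3: sold=5 (running total=15) -> [4 4 6 8]
Step 4: sold=5 (running total=20) -> [4 4 5 8]
Step 5: sold=5 (running total=25) -> [4 4 4 8]
Step 6: sold=5 (running total=30) -> [4 4 4 7]
Step 7: sold=5 (running total=35) -> [4 4 4 6]

Answer: 35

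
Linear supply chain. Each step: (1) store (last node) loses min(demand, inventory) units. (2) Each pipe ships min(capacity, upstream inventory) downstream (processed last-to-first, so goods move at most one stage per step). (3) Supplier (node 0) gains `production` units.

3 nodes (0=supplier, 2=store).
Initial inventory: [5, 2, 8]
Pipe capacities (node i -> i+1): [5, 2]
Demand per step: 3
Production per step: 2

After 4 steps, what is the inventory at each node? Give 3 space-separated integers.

Step 1: demand=3,sold=3 ship[1->2]=2 ship[0->1]=5 prod=2 -> inv=[2 5 7]
Step 2: demand=3,sold=3 ship[1->2]=2 ship[0->1]=2 prod=2 -> inv=[2 5 6]
Step 3: demand=3,sold=3 ship[1->2]=2 ship[0->1]=2 prod=2 -> inv=[2 5 5]
Step 4: demand=3,sold=3 ship[1->2]=2 ship[0->1]=2 prod=2 -> inv=[2 5 4]

2 5 4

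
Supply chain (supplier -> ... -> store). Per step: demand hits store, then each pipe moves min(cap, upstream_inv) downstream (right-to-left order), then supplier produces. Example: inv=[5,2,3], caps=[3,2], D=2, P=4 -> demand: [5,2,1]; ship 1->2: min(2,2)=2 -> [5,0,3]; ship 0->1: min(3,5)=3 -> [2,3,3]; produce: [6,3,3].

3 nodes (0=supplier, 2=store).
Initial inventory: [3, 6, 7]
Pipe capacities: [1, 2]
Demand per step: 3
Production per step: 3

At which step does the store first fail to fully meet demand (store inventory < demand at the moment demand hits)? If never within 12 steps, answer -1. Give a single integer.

Step 1: demand=3,sold=3 ship[1->2]=2 ship[0->1]=1 prod=3 -> [5 5 6]
Step 2: demand=3,sold=3 ship[1->2]=2 ship[0->1]=1 prod=3 -> [7 4 5]
Step 3: demand=3,sold=3 ship[1->2]=2 ship[0->1]=1 prod=3 -> [9 3 4]
Step 4: demand=3,sold=3 ship[1->2]=2 ship[0->1]=1 prod=3 -> [11 2 3]
Step 5: demand=3,sold=3 ship[1->2]=2 ship[0->1]=1 prod=3 -> [13 1 2]
Step 6: demand=3,sold=2 ship[1->2]=1 ship[0->1]=1 prod=3 -> [15 1 1]
Step 7: demand=3,sold=1 ship[1->2]=1 ship[0->1]=1 prod=3 -> [17 1 1]
Step 8: demand=3,sold=1 ship[1->2]=1 ship[0->1]=1 prod=3 -> [19 1 1]
Step 9: demand=3,sold=1 ship[1->2]=1 ship[0->1]=1 prod=3 -> [21 1 1]
Step 10: demand=3,sold=1 ship[1->2]=1 ship[0->1]=1 prod=3 -> [23 1 1]
Step 11: demand=3,sold=1 ship[1->2]=1 ship[0->1]=1 prod=3 -> [25 1 1]
Step 12: demand=3,sold=1 ship[1->2]=1 ship[0->1]=1 prod=3 -> [27 1 1]
First stockout at step 6

6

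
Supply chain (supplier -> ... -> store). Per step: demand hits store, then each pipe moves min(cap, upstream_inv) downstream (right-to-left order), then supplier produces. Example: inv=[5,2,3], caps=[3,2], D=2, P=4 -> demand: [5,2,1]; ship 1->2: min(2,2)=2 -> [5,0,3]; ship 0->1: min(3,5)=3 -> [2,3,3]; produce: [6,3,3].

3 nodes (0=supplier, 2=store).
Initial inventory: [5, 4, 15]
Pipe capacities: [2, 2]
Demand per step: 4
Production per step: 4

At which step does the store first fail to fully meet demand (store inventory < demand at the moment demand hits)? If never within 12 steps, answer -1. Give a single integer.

Step 1: demand=4,sold=4 ship[1->2]=2 ship[0->1]=2 prod=4 -> [7 4 13]
Step 2: demand=4,sold=4 ship[1->2]=2 ship[0->1]=2 prod=4 -> [9 4 11]
Step 3: demand=4,sold=4 ship[1->2]=2 ship[0->1]=2 prod=4 -> [11 4 9]
Step 4: demand=4,sold=4 ship[1->2]=2 ship[0->1]=2 prod=4 -> [13 4 7]
Step 5: demand=4,sold=4 ship[1->2]=2 ship[0->1]=2 prod=4 -> [15 4 5]
Step 6: demand=4,sold=4 ship[1->2]=2 ship[0->1]=2 prod=4 -> [17 4 3]
Step 7: demand=4,sold=3 ship[1->2]=2 ship[0->1]=2 prod=4 -> [19 4 2]
Step 8: demand=4,sold=2 ship[1->2]=2 ship[0->1]=2 prod=4 -> [21 4 2]
Step 9: demand=4,sold=2 ship[1->2]=2 ship[0->1]=2 prod=4 -> [23 4 2]
Step 10: demand=4,sold=2 ship[1->2]=2 ship[0->1]=2 prod=4 -> [25 4 2]
Step 11: demand=4,sold=2 ship[1->2]=2 ship[0->1]=2 prod=4 -> [27 4 2]
Step 12: demand=4,sold=2 ship[1->2]=2 ship[0->1]=2 prod=4 -> [29 4 2]
First stockout at step 7

7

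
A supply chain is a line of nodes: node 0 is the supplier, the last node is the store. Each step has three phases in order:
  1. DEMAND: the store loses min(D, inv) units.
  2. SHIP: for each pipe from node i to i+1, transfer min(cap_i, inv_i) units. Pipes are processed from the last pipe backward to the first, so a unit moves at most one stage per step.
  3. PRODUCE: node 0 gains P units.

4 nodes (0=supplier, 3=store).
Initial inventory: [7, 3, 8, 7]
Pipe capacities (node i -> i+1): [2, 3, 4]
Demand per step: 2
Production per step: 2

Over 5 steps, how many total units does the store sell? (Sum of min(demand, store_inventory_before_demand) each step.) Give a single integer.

Answer: 10

Derivation:
Step 1: sold=2 (running total=2) -> [7 2 7 9]
Step 2: sold=2 (running total=4) -> [7 2 5 11]
Step 3: sold=2 (running total=6) -> [7 2 3 13]
Step 4: sold=2 (running total=8) -> [7 2 2 14]
Step 5: sold=2 (running total=10) -> [7 2 2 14]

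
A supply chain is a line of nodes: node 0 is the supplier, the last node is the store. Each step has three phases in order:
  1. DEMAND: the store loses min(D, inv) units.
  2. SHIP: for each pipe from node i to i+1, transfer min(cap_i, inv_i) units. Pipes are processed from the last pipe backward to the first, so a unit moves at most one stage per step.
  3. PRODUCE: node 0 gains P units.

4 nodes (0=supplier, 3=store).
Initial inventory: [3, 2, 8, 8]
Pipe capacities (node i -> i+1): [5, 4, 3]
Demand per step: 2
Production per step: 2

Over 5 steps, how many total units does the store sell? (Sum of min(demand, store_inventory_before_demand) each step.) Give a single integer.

Step 1: sold=2 (running total=2) -> [2 3 7 9]
Step 2: sold=2 (running total=4) -> [2 2 7 10]
Step 3: sold=2 (running total=6) -> [2 2 6 11]
Step 4: sold=2 (running total=8) -> [2 2 5 12]
Step 5: sold=2 (running total=10) -> [2 2 4 13]

Answer: 10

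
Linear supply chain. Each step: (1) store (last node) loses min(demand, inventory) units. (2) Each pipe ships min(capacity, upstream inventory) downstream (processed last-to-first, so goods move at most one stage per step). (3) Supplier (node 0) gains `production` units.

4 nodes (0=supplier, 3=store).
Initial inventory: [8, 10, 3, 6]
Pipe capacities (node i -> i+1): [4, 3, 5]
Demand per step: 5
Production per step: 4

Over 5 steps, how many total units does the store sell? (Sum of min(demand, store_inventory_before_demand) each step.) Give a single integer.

Step 1: sold=5 (running total=5) -> [8 11 3 4]
Step 2: sold=4 (running total=9) -> [8 12 3 3]
Step 3: sold=3 (running total=12) -> [8 13 3 3]
Step 4: sold=3 (running total=15) -> [8 14 3 3]
Step 5: sold=3 (running total=18) -> [8 15 3 3]

Answer: 18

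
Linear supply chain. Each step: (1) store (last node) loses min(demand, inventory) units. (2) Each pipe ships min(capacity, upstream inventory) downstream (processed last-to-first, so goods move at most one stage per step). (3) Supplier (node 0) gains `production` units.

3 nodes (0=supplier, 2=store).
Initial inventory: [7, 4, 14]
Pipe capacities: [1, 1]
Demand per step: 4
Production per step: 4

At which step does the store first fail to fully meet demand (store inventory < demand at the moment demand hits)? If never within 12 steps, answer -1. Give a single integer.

Step 1: demand=4,sold=4 ship[1->2]=1 ship[0->1]=1 prod=4 -> [10 4 11]
Step 2: demand=4,sold=4 ship[1->2]=1 ship[0->1]=1 prod=4 -> [13 4 8]
Step 3: demand=4,sold=4 ship[1->2]=1 ship[0->1]=1 prod=4 -> [16 4 5]
Step 4: demand=4,sold=4 ship[1->2]=1 ship[0->1]=1 prod=4 -> [19 4 2]
Step 5: demand=4,sold=2 ship[1->2]=1 ship[0->1]=1 prod=4 -> [22 4 1]
Step 6: demand=4,sold=1 ship[1->2]=1 ship[0->1]=1 prod=4 -> [25 4 1]
Step 7: demand=4,sold=1 ship[1->2]=1 ship[0->1]=1 prod=4 -> [28 4 1]
Step 8: demand=4,sold=1 ship[1->2]=1 ship[0->1]=1 prod=4 -> [31 4 1]
Step 9: demand=4,sold=1 ship[1->2]=1 ship[0->1]=1 prod=4 -> [34 4 1]
Step 10: demand=4,sold=1 ship[1->2]=1 ship[0->1]=1 prod=4 -> [37 4 1]
Step 11: demand=4,sold=1 ship[1->2]=1 ship[0->1]=1 prod=4 -> [40 4 1]
Step 12: demand=4,sold=1 ship[1->2]=1 ship[0->1]=1 prod=4 -> [43 4 1]
First stockout at step 5

5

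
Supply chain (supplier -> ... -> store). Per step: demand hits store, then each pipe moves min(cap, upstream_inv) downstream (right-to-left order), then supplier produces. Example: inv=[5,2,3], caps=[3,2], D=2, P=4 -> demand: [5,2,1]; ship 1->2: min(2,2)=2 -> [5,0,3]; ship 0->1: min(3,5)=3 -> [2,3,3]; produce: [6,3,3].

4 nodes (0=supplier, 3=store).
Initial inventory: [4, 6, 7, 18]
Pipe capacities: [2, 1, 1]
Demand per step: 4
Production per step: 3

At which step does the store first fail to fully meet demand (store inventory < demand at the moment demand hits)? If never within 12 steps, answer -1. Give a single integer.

Step 1: demand=4,sold=4 ship[2->3]=1 ship[1->2]=1 ship[0->1]=2 prod=3 -> [5 7 7 15]
Step 2: demand=4,sold=4 ship[2->3]=1 ship[1->2]=1 ship[0->1]=2 prod=3 -> [6 8 7 12]
Step 3: demand=4,sold=4 ship[2->3]=1 ship[1->2]=1 ship[0->1]=2 prod=3 -> [7 9 7 9]
Step 4: demand=4,sold=4 ship[2->3]=1 ship[1->2]=1 ship[0->1]=2 prod=3 -> [8 10 7 6]
Step 5: demand=4,sold=4 ship[2->3]=1 ship[1->2]=1 ship[0->1]=2 prod=3 -> [9 11 7 3]
Step 6: demand=4,sold=3 ship[2->3]=1 ship[1->2]=1 ship[0->1]=2 prod=3 -> [10 12 7 1]
Step 7: demand=4,sold=1 ship[2->3]=1 ship[1->2]=1 ship[0->1]=2 prod=3 -> [11 13 7 1]
Step 8: demand=4,sold=1 ship[2->3]=1 ship[1->2]=1 ship[0->1]=2 prod=3 -> [12 14 7 1]
Step 9: demand=4,sold=1 ship[2->3]=1 ship[1->2]=1 ship[0->1]=2 prod=3 -> [13 15 7 1]
Step 10: demand=4,sold=1 ship[2->3]=1 ship[1->2]=1 ship[0->1]=2 prod=3 -> [14 16 7 1]
Step 11: demand=4,sold=1 ship[2->3]=1 ship[1->2]=1 ship[0->1]=2 prod=3 -> [15 17 7 1]
Step 12: demand=4,sold=1 ship[2->3]=1 ship[1->2]=1 ship[0->1]=2 prod=3 -> [16 18 7 1]
First stockout at step 6

6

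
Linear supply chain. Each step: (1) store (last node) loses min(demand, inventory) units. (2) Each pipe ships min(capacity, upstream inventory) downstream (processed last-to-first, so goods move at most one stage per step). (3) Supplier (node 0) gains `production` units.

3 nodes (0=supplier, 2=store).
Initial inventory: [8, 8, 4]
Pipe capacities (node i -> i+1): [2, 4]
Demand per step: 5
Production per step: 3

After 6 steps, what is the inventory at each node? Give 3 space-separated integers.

Step 1: demand=5,sold=4 ship[1->2]=4 ship[0->1]=2 prod=3 -> inv=[9 6 4]
Step 2: demand=5,sold=4 ship[1->2]=4 ship[0->1]=2 prod=3 -> inv=[10 4 4]
Step 3: demand=5,sold=4 ship[1->2]=4 ship[0->1]=2 prod=3 -> inv=[11 2 4]
Step 4: demand=5,sold=4 ship[1->2]=2 ship[0->1]=2 prod=3 -> inv=[12 2 2]
Step 5: demand=5,sold=2 ship[1->2]=2 ship[0->1]=2 prod=3 -> inv=[13 2 2]
Step 6: demand=5,sold=2 ship[1->2]=2 ship[0->1]=2 prod=3 -> inv=[14 2 2]

14 2 2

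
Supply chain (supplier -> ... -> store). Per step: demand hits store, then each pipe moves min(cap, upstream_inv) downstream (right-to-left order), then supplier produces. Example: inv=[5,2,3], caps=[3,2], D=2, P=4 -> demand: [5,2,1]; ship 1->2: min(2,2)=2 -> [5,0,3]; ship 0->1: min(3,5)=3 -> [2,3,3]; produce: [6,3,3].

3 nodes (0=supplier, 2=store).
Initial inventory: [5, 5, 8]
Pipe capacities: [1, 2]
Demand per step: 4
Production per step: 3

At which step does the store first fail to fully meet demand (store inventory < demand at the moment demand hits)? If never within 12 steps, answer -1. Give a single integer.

Step 1: demand=4,sold=4 ship[1->2]=2 ship[0->1]=1 prod=3 -> [7 4 6]
Step 2: demand=4,sold=4 ship[1->2]=2 ship[0->1]=1 prod=3 -> [9 3 4]
Step 3: demand=4,sold=4 ship[1->2]=2 ship[0->1]=1 prod=3 -> [11 2 2]
Step 4: demand=4,sold=2 ship[1->2]=2 ship[0->1]=1 prod=3 -> [13 1 2]
Step 5: demand=4,sold=2 ship[1->2]=1 ship[0->1]=1 prod=3 -> [15 1 1]
Step 6: demand=4,sold=1 ship[1->2]=1 ship[0->1]=1 prod=3 -> [17 1 1]
Step 7: demand=4,sold=1 ship[1->2]=1 ship[0->1]=1 prod=3 -> [19 1 1]
Step 8: demand=4,sold=1 ship[1->2]=1 ship[0->1]=1 prod=3 -> [21 1 1]
Step 9: demand=4,sold=1 ship[1->2]=1 ship[0->1]=1 prod=3 -> [23 1 1]
Step 10: demand=4,sold=1 ship[1->2]=1 ship[0->1]=1 prod=3 -> [25 1 1]
Step 11: demand=4,sold=1 ship[1->2]=1 ship[0->1]=1 prod=3 -> [27 1 1]
Step 12: demand=4,sold=1 ship[1->2]=1 ship[0->1]=1 prod=3 -> [29 1 1]
First stockout at step 4

4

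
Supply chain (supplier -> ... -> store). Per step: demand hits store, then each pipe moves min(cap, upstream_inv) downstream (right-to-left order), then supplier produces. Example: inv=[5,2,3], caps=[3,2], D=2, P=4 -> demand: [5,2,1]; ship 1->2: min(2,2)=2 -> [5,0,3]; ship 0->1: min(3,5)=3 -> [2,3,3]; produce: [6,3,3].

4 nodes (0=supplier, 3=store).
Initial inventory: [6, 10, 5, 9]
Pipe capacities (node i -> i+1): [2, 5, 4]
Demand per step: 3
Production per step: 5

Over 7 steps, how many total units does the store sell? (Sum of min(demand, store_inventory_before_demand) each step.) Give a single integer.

Step 1: sold=3 (running total=3) -> [9 7 6 10]
Step 2: sold=3 (running total=6) -> [12 4 7 11]
Step 3: sold=3 (running total=9) -> [15 2 7 12]
Step 4: sold=3 (running total=12) -> [18 2 5 13]
Step 5: sold=3 (running total=15) -> [21 2 3 14]
Step 6: sold=3 (running total=18) -> [24 2 2 14]
Step 7: sold=3 (running total=21) -> [27 2 2 13]

Answer: 21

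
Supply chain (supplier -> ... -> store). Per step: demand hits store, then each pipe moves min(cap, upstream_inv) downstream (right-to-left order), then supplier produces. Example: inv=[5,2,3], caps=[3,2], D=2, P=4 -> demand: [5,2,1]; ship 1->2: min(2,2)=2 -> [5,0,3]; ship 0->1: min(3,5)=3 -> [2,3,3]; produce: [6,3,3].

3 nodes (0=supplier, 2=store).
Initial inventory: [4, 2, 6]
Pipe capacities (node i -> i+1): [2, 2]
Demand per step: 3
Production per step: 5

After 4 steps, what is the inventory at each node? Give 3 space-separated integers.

Step 1: demand=3,sold=3 ship[1->2]=2 ship[0->1]=2 prod=5 -> inv=[7 2 5]
Step 2: demand=3,sold=3 ship[1->2]=2 ship[0->1]=2 prod=5 -> inv=[10 2 4]
Step 3: demand=3,sold=3 ship[1->2]=2 ship[0->1]=2 prod=5 -> inv=[13 2 3]
Step 4: demand=3,sold=3 ship[1->2]=2 ship[0->1]=2 prod=5 -> inv=[16 2 2]

16 2 2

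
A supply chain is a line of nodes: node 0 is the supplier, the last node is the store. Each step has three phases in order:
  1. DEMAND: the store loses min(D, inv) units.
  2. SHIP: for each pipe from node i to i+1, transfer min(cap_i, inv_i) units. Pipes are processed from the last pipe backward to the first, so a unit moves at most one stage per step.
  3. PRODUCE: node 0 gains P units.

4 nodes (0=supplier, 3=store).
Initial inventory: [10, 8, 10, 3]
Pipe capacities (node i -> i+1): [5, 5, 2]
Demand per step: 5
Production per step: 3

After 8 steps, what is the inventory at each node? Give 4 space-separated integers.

Step 1: demand=5,sold=3 ship[2->3]=2 ship[1->2]=5 ship[0->1]=5 prod=3 -> inv=[8 8 13 2]
Step 2: demand=5,sold=2 ship[2->3]=2 ship[1->2]=5 ship[0->1]=5 prod=3 -> inv=[6 8 16 2]
Step 3: demand=5,sold=2 ship[2->3]=2 ship[1->2]=5 ship[0->1]=5 prod=3 -> inv=[4 8 19 2]
Step 4: demand=5,sold=2 ship[2->3]=2 ship[1->2]=5 ship[0->1]=4 prod=3 -> inv=[3 7 22 2]
Step 5: demand=5,sold=2 ship[2->3]=2 ship[1->2]=5 ship[0->1]=3 prod=3 -> inv=[3 5 25 2]
Step 6: demand=5,sold=2 ship[2->3]=2 ship[1->2]=5 ship[0->1]=3 prod=3 -> inv=[3 3 28 2]
Step 7: demand=5,sold=2 ship[2->3]=2 ship[1->2]=3 ship[0->1]=3 prod=3 -> inv=[3 3 29 2]
Step 8: demand=5,sold=2 ship[2->3]=2 ship[1->2]=3 ship[0->1]=3 prod=3 -> inv=[3 3 30 2]

3 3 30 2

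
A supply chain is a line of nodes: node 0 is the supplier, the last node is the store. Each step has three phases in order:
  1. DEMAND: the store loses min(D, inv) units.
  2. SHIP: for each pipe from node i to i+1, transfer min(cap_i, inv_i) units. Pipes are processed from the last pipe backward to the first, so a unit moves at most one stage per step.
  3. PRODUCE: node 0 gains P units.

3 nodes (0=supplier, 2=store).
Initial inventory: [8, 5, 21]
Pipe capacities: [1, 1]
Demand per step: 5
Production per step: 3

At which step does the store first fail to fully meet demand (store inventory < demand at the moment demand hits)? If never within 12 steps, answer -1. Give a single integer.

Step 1: demand=5,sold=5 ship[1->2]=1 ship[0->1]=1 prod=3 -> [10 5 17]
Step 2: demand=5,sold=5 ship[1->2]=1 ship[0->1]=1 prod=3 -> [12 5 13]
Step 3: demand=5,sold=5 ship[1->2]=1 ship[0->1]=1 prod=3 -> [14 5 9]
Step 4: demand=5,sold=5 ship[1->2]=1 ship[0->1]=1 prod=3 -> [16 5 5]
Step 5: demand=5,sold=5 ship[1->2]=1 ship[0->1]=1 prod=3 -> [18 5 1]
Step 6: demand=5,sold=1 ship[1->2]=1 ship[0->1]=1 prod=3 -> [20 5 1]
Step 7: demand=5,sold=1 ship[1->2]=1 ship[0->1]=1 prod=3 -> [22 5 1]
Step 8: demand=5,sold=1 ship[1->2]=1 ship[0->1]=1 prod=3 -> [24 5 1]
Step 9: demand=5,sold=1 ship[1->2]=1 ship[0->1]=1 prod=3 -> [26 5 1]
Step 10: demand=5,sold=1 ship[1->2]=1 ship[0->1]=1 prod=3 -> [28 5 1]
Step 11: demand=5,sold=1 ship[1->2]=1 ship[0->1]=1 prod=3 -> [30 5 1]
Step 12: demand=5,sold=1 ship[1->2]=1 ship[0->1]=1 prod=3 -> [32 5 1]
First stockout at step 6

6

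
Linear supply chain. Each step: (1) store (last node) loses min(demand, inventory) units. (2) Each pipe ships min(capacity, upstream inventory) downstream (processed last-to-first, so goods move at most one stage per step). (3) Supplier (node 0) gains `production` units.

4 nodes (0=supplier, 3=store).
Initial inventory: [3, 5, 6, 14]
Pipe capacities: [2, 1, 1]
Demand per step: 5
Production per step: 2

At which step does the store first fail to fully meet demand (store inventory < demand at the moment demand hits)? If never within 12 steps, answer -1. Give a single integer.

Step 1: demand=5,sold=5 ship[2->3]=1 ship[1->2]=1 ship[0->1]=2 prod=2 -> [3 6 6 10]
Step 2: demand=5,sold=5 ship[2->3]=1 ship[1->2]=1 ship[0->1]=2 prod=2 -> [3 7 6 6]
Step 3: demand=5,sold=5 ship[2->3]=1 ship[1->2]=1 ship[0->1]=2 prod=2 -> [3 8 6 2]
Step 4: demand=5,sold=2 ship[2->3]=1 ship[1->2]=1 ship[0->1]=2 prod=2 -> [3 9 6 1]
Step 5: demand=5,sold=1 ship[2->3]=1 ship[1->2]=1 ship[0->1]=2 prod=2 -> [3 10 6 1]
Step 6: demand=5,sold=1 ship[2->3]=1 ship[1->2]=1 ship[0->1]=2 prod=2 -> [3 11 6 1]
Step 7: demand=5,sold=1 ship[2->3]=1 ship[1->2]=1 ship[0->1]=2 prod=2 -> [3 12 6 1]
Step 8: demand=5,sold=1 ship[2->3]=1 ship[1->2]=1 ship[0->1]=2 prod=2 -> [3 13 6 1]
Step 9: demand=5,sold=1 ship[2->3]=1 ship[1->2]=1 ship[0->1]=2 prod=2 -> [3 14 6 1]
Step 10: demand=5,sold=1 ship[2->3]=1 ship[1->2]=1 ship[0->1]=2 prod=2 -> [3 15 6 1]
Step 11: demand=5,sold=1 ship[2->3]=1 ship[1->2]=1 ship[0->1]=2 prod=2 -> [3 16 6 1]
Step 12: demand=5,sold=1 ship[2->3]=1 ship[1->2]=1 ship[0->1]=2 prod=2 -> [3 17 6 1]
First stockout at step 4

4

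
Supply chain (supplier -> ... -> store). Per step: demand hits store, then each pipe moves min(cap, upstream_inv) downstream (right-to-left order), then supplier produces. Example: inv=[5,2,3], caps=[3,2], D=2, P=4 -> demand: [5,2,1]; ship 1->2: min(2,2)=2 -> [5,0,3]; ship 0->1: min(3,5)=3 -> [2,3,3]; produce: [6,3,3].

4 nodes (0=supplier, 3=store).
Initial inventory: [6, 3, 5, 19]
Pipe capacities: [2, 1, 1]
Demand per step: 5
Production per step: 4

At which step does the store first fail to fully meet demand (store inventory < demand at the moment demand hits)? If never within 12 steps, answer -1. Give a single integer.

Step 1: demand=5,sold=5 ship[2->3]=1 ship[1->2]=1 ship[0->1]=2 prod=4 -> [8 4 5 15]
Step 2: demand=5,sold=5 ship[2->3]=1 ship[1->2]=1 ship[0->1]=2 prod=4 -> [10 5 5 11]
Step 3: demand=5,sold=5 ship[2->3]=1 ship[1->2]=1 ship[0->1]=2 prod=4 -> [12 6 5 7]
Step 4: demand=5,sold=5 ship[2->3]=1 ship[1->2]=1 ship[0->1]=2 prod=4 -> [14 7 5 3]
Step 5: demand=5,sold=3 ship[2->3]=1 ship[1->2]=1 ship[0->1]=2 prod=4 -> [16 8 5 1]
Step 6: demand=5,sold=1 ship[2->3]=1 ship[1->2]=1 ship[0->1]=2 prod=4 -> [18 9 5 1]
Step 7: demand=5,sold=1 ship[2->3]=1 ship[1->2]=1 ship[0->1]=2 prod=4 -> [20 10 5 1]
Step 8: demand=5,sold=1 ship[2->3]=1 ship[1->2]=1 ship[0->1]=2 prod=4 -> [22 11 5 1]
Step 9: demand=5,sold=1 ship[2->3]=1 ship[1->2]=1 ship[0->1]=2 prod=4 -> [24 12 5 1]
Step 10: demand=5,sold=1 ship[2->3]=1 ship[1->2]=1 ship[0->1]=2 prod=4 -> [26 13 5 1]
Step 11: demand=5,sold=1 ship[2->3]=1 ship[1->2]=1 ship[0->1]=2 prod=4 -> [28 14 5 1]
Step 12: demand=5,sold=1 ship[2->3]=1 ship[1->2]=1 ship[0->1]=2 prod=4 -> [30 15 5 1]
First stockout at step 5

5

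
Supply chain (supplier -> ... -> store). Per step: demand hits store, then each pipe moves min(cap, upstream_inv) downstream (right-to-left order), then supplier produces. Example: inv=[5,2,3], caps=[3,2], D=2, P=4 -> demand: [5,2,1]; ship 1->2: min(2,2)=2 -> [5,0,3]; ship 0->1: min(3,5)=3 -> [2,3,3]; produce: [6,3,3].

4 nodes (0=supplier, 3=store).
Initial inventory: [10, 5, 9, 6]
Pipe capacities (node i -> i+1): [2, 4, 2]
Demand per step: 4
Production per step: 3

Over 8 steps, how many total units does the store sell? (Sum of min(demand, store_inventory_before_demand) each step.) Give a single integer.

Step 1: sold=4 (running total=4) -> [11 3 11 4]
Step 2: sold=4 (running total=8) -> [12 2 12 2]
Step 3: sold=2 (running total=10) -> [13 2 12 2]
Step 4: sold=2 (running total=12) -> [14 2 12 2]
Step 5: sold=2 (running total=14) -> [15 2 12 2]
Step 6: sold=2 (running total=16) -> [16 2 12 2]
Step 7: sold=2 (running total=18) -> [17 2 12 2]
Step 8: sold=2 (running total=20) -> [18 2 12 2]

Answer: 20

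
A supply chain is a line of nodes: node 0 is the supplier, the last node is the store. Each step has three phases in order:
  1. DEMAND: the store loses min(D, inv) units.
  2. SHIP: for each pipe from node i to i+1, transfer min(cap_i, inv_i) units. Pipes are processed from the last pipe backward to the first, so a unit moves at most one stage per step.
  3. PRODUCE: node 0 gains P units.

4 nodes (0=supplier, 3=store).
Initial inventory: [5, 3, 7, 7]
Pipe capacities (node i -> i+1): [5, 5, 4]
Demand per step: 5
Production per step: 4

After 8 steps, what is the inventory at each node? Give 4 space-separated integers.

Step 1: demand=5,sold=5 ship[2->3]=4 ship[1->2]=3 ship[0->1]=5 prod=4 -> inv=[4 5 6 6]
Step 2: demand=5,sold=5 ship[2->3]=4 ship[1->2]=5 ship[0->1]=4 prod=4 -> inv=[4 4 7 5]
Step 3: demand=5,sold=5 ship[2->3]=4 ship[1->2]=4 ship[0->1]=4 prod=4 -> inv=[4 4 7 4]
Step 4: demand=5,sold=4 ship[2->3]=4 ship[1->2]=4 ship[0->1]=4 prod=4 -> inv=[4 4 7 4]
Step 5: demand=5,sold=4 ship[2->3]=4 ship[1->2]=4 ship[0->1]=4 prod=4 -> inv=[4 4 7 4]
Step 6: demand=5,sold=4 ship[2->3]=4 ship[1->2]=4 ship[0->1]=4 prod=4 -> inv=[4 4 7 4]
Step 7: demand=5,sold=4 ship[2->3]=4 ship[1->2]=4 ship[0->1]=4 prod=4 -> inv=[4 4 7 4]
Step 8: demand=5,sold=4 ship[2->3]=4 ship[1->2]=4 ship[0->1]=4 prod=4 -> inv=[4 4 7 4]

4 4 7 4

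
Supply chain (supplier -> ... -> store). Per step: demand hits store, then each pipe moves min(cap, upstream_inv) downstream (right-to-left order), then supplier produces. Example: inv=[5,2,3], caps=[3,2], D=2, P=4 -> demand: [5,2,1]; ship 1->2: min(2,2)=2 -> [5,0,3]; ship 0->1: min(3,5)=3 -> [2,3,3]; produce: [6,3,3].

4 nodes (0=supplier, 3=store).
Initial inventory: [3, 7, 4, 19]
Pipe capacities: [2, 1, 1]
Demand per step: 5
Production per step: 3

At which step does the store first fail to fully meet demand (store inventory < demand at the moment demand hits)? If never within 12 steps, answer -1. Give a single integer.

Step 1: demand=5,sold=5 ship[2->3]=1 ship[1->2]=1 ship[0->1]=2 prod=3 -> [4 8 4 15]
Step 2: demand=5,sold=5 ship[2->3]=1 ship[1->2]=1 ship[0->1]=2 prod=3 -> [5 9 4 11]
Step 3: demand=5,sold=5 ship[2->3]=1 ship[1->2]=1 ship[0->1]=2 prod=3 -> [6 10 4 7]
Step 4: demand=5,sold=5 ship[2->3]=1 ship[1->2]=1 ship[0->1]=2 prod=3 -> [7 11 4 3]
Step 5: demand=5,sold=3 ship[2->3]=1 ship[1->2]=1 ship[0->1]=2 prod=3 -> [8 12 4 1]
Step 6: demand=5,sold=1 ship[2->3]=1 ship[1->2]=1 ship[0->1]=2 prod=3 -> [9 13 4 1]
Step 7: demand=5,sold=1 ship[2->3]=1 ship[1->2]=1 ship[0->1]=2 prod=3 -> [10 14 4 1]
Step 8: demand=5,sold=1 ship[2->3]=1 ship[1->2]=1 ship[0->1]=2 prod=3 -> [11 15 4 1]
Step 9: demand=5,sold=1 ship[2->3]=1 ship[1->2]=1 ship[0->1]=2 prod=3 -> [12 16 4 1]
Step 10: demand=5,sold=1 ship[2->3]=1 ship[1->2]=1 ship[0->1]=2 prod=3 -> [13 17 4 1]
Step 11: demand=5,sold=1 ship[2->3]=1 ship[1->2]=1 ship[0->1]=2 prod=3 -> [14 18 4 1]
Step 12: demand=5,sold=1 ship[2->3]=1 ship[1->2]=1 ship[0->1]=2 prod=3 -> [15 19 4 1]
First stockout at step 5

5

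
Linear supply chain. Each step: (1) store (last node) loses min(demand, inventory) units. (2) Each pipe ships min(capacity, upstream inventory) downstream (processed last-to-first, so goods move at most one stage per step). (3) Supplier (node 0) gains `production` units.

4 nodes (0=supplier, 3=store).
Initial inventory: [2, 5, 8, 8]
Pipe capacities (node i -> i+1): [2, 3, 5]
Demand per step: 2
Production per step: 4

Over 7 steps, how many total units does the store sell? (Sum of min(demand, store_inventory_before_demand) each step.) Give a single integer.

Step 1: sold=2 (running total=2) -> [4 4 6 11]
Step 2: sold=2 (running total=4) -> [6 3 4 14]
Step 3: sold=2 (running total=6) -> [8 2 3 16]
Step 4: sold=2 (running total=8) -> [10 2 2 17]
Step 5: sold=2 (running total=10) -> [12 2 2 17]
Step 6: sold=2 (running total=12) -> [14 2 2 17]
Step 7: sold=2 (running total=14) -> [16 2 2 17]

Answer: 14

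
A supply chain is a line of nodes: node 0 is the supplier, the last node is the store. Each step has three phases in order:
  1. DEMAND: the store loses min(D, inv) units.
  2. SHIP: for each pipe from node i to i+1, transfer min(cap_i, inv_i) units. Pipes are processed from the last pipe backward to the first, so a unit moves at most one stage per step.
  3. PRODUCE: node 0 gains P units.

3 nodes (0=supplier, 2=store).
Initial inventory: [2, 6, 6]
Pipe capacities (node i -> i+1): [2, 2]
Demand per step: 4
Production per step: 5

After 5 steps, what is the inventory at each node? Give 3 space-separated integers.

Step 1: demand=4,sold=4 ship[1->2]=2 ship[0->1]=2 prod=5 -> inv=[5 6 4]
Step 2: demand=4,sold=4 ship[1->2]=2 ship[0->1]=2 prod=5 -> inv=[8 6 2]
Step 3: demand=4,sold=2 ship[1->2]=2 ship[0->1]=2 prod=5 -> inv=[11 6 2]
Step 4: demand=4,sold=2 ship[1->2]=2 ship[0->1]=2 prod=5 -> inv=[14 6 2]
Step 5: demand=4,sold=2 ship[1->2]=2 ship[0->1]=2 prod=5 -> inv=[17 6 2]

17 6 2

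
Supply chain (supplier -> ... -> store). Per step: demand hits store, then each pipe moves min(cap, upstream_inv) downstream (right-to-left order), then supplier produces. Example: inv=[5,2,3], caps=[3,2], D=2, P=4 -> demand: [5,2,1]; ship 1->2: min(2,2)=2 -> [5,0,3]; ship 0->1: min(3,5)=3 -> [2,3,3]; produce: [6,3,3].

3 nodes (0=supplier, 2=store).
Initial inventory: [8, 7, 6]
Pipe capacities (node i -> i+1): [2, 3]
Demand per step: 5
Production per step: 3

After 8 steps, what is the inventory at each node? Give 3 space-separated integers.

Step 1: demand=5,sold=5 ship[1->2]=3 ship[0->1]=2 prod=3 -> inv=[9 6 4]
Step 2: demand=5,sold=4 ship[1->2]=3 ship[0->1]=2 prod=3 -> inv=[10 5 3]
Step 3: demand=5,sold=3 ship[1->2]=3 ship[0->1]=2 prod=3 -> inv=[11 4 3]
Step 4: demand=5,sold=3 ship[1->2]=3 ship[0->1]=2 prod=3 -> inv=[12 3 3]
Step 5: demand=5,sold=3 ship[1->2]=3 ship[0->1]=2 prod=3 -> inv=[13 2 3]
Step 6: demand=5,sold=3 ship[1->2]=2 ship[0->1]=2 prod=3 -> inv=[14 2 2]
Step 7: demand=5,sold=2 ship[1->2]=2 ship[0->1]=2 prod=3 -> inv=[15 2 2]
Step 8: demand=5,sold=2 ship[1->2]=2 ship[0->1]=2 prod=3 -> inv=[16 2 2]

16 2 2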